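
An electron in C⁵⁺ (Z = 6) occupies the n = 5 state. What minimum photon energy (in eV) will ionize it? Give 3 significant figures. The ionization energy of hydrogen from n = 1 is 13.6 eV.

19.6 eV

E_n = −13.6 Z²/n² = −489.6/n² eV for Z = 6.
E_5 = −489.6/25 = −19.6 eV, so ionization (to E = 0) requires 19.6 eV.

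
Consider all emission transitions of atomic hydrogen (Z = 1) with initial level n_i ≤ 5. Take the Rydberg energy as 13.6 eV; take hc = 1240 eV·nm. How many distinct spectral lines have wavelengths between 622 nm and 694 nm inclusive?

Enumerate all n_i → n_f pairs with 1 ≤ n_f < n_i ≤ 5 and compute λ = 1240 / [13.6·1·(1/n_f² − 1/n_i²)].
Lines falling in [622, 694] nm: 3→2 (656.5 nm).

1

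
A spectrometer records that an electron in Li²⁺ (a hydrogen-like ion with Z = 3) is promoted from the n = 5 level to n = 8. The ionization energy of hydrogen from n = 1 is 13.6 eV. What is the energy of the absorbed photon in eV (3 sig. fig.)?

The Bohr energies scale as Z², so for Z = 3: E_n = −122.4/n² eV.
E_8 = −122.4/64 = −1.913 eV and E_5 = −122.4/25 = −4.896 eV.
The photon energy is |E_8 − E_5| = 2.98 eV.

2.98 eV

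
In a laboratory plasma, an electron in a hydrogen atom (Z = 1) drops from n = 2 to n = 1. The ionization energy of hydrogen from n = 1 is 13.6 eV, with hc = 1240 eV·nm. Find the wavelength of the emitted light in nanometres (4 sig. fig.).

ΔE = 13.60 × (1/1² − 1/2²) = 13.60 × 0.7500 = 10.20 eV.
λ = hc/ΔE = 1240 / 10.20 = 121.6 nm.
This line belongs to the Lyman series.

121.6 nm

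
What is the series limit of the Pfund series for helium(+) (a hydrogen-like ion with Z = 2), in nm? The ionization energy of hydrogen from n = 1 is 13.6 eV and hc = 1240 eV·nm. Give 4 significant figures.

The Pfund series has lower level n_f = 5; the series limit corresponds to n_i → ∞.
ΔE_max = 13.6 × 4 / 5² = 2.176 eV.
λ_min = 1240 / 2.176 = 569.9 nm.

569.9 nm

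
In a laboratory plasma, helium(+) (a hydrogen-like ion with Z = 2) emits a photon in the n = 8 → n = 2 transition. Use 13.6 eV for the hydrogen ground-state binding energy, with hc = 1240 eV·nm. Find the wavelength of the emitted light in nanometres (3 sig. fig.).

For Z = 2 the level energies scale as Z², so the effective Rydberg energy is 13.6 × 4 = 54.40 eV.
ΔE = 54.40 × (1/2² − 1/8²) = 54.40 × 0.2344 = 12.75 eV.
λ = hc/ΔE = 1240 / 12.75 = 97.3 nm.

97.3 nm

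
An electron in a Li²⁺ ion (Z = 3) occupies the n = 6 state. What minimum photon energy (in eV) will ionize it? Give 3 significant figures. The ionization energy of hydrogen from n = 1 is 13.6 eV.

3.40 eV

E_n = −13.6 Z²/n² = −122.4/n² eV for Z = 3.
E_6 = −122.4/36 = −3.40 eV, so ionization (to E = 0) requires 3.40 eV.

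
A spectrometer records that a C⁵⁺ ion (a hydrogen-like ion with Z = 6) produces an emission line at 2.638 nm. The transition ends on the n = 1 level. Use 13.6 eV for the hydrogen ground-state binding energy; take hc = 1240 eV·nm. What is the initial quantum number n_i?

The photon energy is ΔE = hc/λ = 1240 / 2.638 = 470.1 eV.
With Z = 6, ΔE = 489.6 × (1/n_f² − 1/n_i²), so 1/n_f² − 1/n_i² = 0.9601.
With n_f = 1: 1/n_i² = 1/1 − 0.9601 = 0.03992, so n_i ≈ 5.00.

n_i = 5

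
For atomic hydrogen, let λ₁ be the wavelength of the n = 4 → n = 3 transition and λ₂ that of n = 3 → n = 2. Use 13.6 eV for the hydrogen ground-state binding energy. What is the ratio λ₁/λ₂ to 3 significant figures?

2.86

λ ∝ 1/ΔE ∝ 1/(1/n_f² − 1/n_i²), and the Z² and hc factors cancel in the ratio.
λ₁/λ₂ = (1/2² − 1/3²)/(1/3² − 1/4²) = 0.1389/0.04861 = 2.86.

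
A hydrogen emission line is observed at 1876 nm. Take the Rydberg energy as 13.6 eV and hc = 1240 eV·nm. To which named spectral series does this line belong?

ΔE = 1240/1876 = 0.6610 eV.
This matches 13.6 × (1/3² − 1/4²), so n_f = 3: the Paschen series.

Paschen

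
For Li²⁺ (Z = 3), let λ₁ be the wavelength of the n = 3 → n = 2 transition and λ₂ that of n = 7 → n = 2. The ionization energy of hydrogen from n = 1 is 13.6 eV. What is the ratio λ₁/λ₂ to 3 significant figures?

λ ∝ 1/ΔE ∝ 1/(1/n_f² − 1/n_i²), and the Z² and hc factors cancel in the ratio.
λ₁/λ₂ = (1/2² − 1/7²)/(1/2² − 1/3²) = 0.2296/0.1389 = 1.65.

1.65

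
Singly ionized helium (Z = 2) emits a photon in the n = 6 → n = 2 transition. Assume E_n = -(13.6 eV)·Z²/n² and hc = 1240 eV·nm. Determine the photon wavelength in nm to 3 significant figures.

For Z = 2 the level energies scale as Z², so the effective Rydberg energy is 13.6 × 4 = 54.40 eV.
ΔE = 54.40 × (1/2² − 1/6²) = 54.40 × 0.2222 = 12.09 eV.
λ = hc/ΔE = 1240 / 12.09 = 103 nm.

103 nm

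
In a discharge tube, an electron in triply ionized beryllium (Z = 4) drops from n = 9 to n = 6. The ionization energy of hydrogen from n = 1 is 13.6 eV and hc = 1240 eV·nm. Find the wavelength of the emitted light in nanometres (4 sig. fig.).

369.3 nm

For Z = 4 the level energies scale as Z², so the effective Rydberg energy is 13.6 × 16 = 217.6 eV.
ΔE = 217.6 × (1/6² − 1/9²) = 217.6 × 0.01543 = 3.358 eV.
λ = hc/ΔE = 1240 / 3.358 = 369.3 nm.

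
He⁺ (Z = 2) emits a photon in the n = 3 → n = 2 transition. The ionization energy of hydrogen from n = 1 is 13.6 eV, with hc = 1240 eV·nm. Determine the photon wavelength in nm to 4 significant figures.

164.1 nm

For Z = 2 the level energies scale as Z², so the effective Rydberg energy is 13.6 × 4 = 54.40 eV.
ΔE = 54.40 × (1/2² − 1/3²) = 54.40 × 0.1389 = 7.556 eV.
λ = hc/ΔE = 1240 / 7.556 = 164.1 nm.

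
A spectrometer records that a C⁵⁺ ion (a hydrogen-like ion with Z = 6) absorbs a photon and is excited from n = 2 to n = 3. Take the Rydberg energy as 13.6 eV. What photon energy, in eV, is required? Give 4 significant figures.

68.00 eV

The Bohr energies scale as Z², so for Z = 6: E_n = −489.6/n² eV.
E_3 = −489.6/9 = −54.40 eV and E_2 = −489.6/4 = −122.4 eV.
The photon energy is |E_3 − E_2| = 68.00 eV.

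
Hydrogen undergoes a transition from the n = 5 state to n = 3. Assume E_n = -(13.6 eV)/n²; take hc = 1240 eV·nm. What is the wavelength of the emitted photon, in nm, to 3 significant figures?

ΔE = 13.60 × (1/3² − 1/5²) = 13.60 × 0.07111 = 0.9671 eV.
λ = hc/ΔE = 1240 / 0.9671 = 1280 nm.

1280 nm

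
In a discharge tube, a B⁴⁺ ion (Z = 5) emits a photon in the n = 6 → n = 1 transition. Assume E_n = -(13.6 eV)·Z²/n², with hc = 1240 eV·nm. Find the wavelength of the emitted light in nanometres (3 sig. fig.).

For Z = 5 the level energies scale as Z², so the effective Rydberg energy is 13.6 × 25 = 340.0 eV.
ΔE = 340.0 × (1/1² − 1/6²) = 340.0 × 0.9722 = 330.6 eV.
λ = hc/ΔE = 1240 / 330.6 = 3.75 nm.

3.75 nm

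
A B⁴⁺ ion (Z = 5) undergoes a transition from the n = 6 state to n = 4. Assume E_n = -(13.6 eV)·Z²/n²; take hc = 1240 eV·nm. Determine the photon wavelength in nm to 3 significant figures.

105 nm

For Z = 5 the level energies scale as Z², so the effective Rydberg energy is 13.6 × 25 = 340.0 eV.
ΔE = 340.0 × (1/4² − 1/6²) = 340.0 × 0.03472 = 11.81 eV.
λ = hc/ΔE = 1240 / 11.81 = 105 nm.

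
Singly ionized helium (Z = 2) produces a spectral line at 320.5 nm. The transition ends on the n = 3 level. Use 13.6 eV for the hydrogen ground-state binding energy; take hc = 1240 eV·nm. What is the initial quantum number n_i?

The photon energy is ΔE = hc/λ = 1240 / 320.5 = 3.869 eV.
With Z = 2, ΔE = 54.40 × (1/n_f² − 1/n_i²), so 1/n_f² − 1/n_i² = 0.07112.
With n_f = 3: 1/n_i² = 1/9 − 0.07112 = 0.03999, so n_i ≈ 5.00.

n_i = 5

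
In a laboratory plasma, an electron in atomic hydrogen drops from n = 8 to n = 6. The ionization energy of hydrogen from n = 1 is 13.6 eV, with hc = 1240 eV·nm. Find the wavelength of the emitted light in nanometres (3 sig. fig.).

ΔE = 13.60 × (1/6² − 1/8²) = 13.60 × 0.01215 = 0.1653 eV.
λ = hc/ΔE = 1240 / 0.1653 = 7500 nm.

7500 nm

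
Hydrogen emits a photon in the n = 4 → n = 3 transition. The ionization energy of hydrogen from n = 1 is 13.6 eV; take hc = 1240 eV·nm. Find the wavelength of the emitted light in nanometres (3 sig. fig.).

ΔE = 13.60 × (1/3² − 1/4²) = 13.60 × 0.04861 = 0.6611 eV.
λ = hc/ΔE = 1240 / 0.6611 = 1880 nm.
This line belongs to the Paschen series.

1880 nm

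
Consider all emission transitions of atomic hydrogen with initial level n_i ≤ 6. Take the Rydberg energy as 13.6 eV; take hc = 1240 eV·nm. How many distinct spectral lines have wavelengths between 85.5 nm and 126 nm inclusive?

5

Enumerate all n_i → n_f pairs with 1 ≤ n_f < n_i ≤ 6 and compute λ = 1240 / [13.6·1·(1/n_f² − 1/n_i²)].
Lines falling in [85.5, 126] nm: 6→1 (93.78 nm), 5→1 (94.98 nm), 4→1 (97.25 nm), 3→1 (102.6 nm), 2→1 (121.6 nm).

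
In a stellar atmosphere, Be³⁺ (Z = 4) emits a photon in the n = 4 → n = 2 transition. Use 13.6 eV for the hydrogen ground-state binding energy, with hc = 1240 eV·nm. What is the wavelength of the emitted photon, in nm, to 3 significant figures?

For Z = 4 the level energies scale as Z², so the effective Rydberg energy is 13.6 × 16 = 217.6 eV.
ΔE = 217.6 × (1/2² − 1/4²) = 217.6 × 0.1875 = 40.80 eV.
λ = hc/ΔE = 1240 / 40.80 = 30.4 nm.

30.4 nm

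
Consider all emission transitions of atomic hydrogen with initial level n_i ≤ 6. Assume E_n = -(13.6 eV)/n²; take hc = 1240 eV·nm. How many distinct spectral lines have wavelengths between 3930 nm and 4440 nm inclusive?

Enumerate all n_i → n_f pairs with 1 ≤ n_f < n_i ≤ 6 and compute λ = 1240 / [13.6·1·(1/n_f² − 1/n_i²)].
Lines falling in [3930, 4440] nm: 5→4 (4052 nm).

1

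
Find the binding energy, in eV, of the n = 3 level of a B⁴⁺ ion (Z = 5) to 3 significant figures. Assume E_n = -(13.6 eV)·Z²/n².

37.8 eV

E_n = −13.6 Z²/n² = −340.0/n² eV for Z = 5.
E_3 = −340.0/9 = −37.8 eV, so ionization (to E = 0) requires 37.8 eV.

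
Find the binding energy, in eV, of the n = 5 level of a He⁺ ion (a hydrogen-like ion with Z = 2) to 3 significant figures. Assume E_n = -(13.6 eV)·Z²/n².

E_n = −13.6 Z²/n² = −54.40/n² eV for Z = 2.
E_5 = −54.40/25 = −2.18 eV, so ionization (to E = 0) requires 2.18 eV.

2.18 eV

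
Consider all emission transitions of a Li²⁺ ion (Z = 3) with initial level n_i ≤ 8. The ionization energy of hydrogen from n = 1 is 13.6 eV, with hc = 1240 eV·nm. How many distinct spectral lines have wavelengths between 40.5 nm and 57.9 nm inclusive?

Enumerate all n_i → n_f pairs with 1 ≤ n_f < n_i ≤ 8 and compute λ = 1240 / [13.6·9·(1/n_f² − 1/n_i²)].
Lines falling in [40.5, 57.9] nm: 8→2 (43.22 nm), 7→2 (44.12 nm), 6→2 (45.59 nm), 5→2 (48.24 nm), 4→2 (54.03 nm).

5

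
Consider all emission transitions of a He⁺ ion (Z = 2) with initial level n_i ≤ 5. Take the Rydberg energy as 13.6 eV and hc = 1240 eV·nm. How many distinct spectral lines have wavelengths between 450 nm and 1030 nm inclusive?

Enumerate all n_i → n_f pairs with 1 ≤ n_f < n_i ≤ 5 and compute λ = 1240 / [13.6·4·(1/n_f² − 1/n_i²)].
Lines falling in [450, 1030] nm: 4→3 (468.9 nm), 5→4 (1013 nm).

2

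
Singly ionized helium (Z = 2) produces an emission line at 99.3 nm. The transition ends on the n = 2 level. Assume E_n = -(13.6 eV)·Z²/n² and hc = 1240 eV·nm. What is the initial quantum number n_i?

n_i = 7

The photon energy is ΔE = hc/λ = 1240 / 99.3 = 12.49 eV.
With Z = 2, ΔE = 54.40 × (1/n_f² − 1/n_i²), so 1/n_f² − 1/n_i² = 0.2295.
With n_f = 2: 1/n_i² = 1/4 − 0.2295 = 0.02045, so n_i ≈ 6.99.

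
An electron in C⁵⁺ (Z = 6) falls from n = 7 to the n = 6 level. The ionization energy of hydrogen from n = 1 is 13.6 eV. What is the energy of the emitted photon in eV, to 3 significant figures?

3.61 eV

The Bohr energies scale as Z², so for Z = 6: E_n = −489.6/n² eV.
E_7 = −489.6/49 = −9.992 eV and E_6 = −489.6/36 = −13.60 eV.
The photon energy is |E_7 − E_6| = 3.61 eV.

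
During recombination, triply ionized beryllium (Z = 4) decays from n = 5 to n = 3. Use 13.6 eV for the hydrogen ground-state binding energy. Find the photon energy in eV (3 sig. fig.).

15.5 eV

The Bohr energies scale as Z², so for Z = 4: E_n = −217.6/n² eV.
E_5 = −217.6/25 = −8.704 eV and E_3 = −217.6/9 = −24.18 eV.
The photon energy is |E_5 − E_3| = 15.5 eV.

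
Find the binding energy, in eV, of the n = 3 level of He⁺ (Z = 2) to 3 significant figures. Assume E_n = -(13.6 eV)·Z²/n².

E_n = −13.6 Z²/n² = −54.40/n² eV for Z = 2.
E_3 = −54.40/9 = −6.04 eV, so ionization (to E = 0) requires 6.04 eV.

6.04 eV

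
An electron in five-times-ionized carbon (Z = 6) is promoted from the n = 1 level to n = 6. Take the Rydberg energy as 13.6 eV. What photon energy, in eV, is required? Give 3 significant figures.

The Bohr energies scale as Z², so for Z = 6: E_n = −489.6/n² eV.
E_6 = −489.6/36 = −13.60 eV and E_1 = −489.6/1 = −489.6 eV.
The photon energy is |E_6 − E_1| = 476 eV.

476 eV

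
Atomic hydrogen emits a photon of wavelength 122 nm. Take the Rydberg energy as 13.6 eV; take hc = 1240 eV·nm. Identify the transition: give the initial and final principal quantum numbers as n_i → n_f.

The photon energy is ΔE = hc/λ = 1240 / 122 = 10.16 eV.
With Z = 1, ΔE = 13.60 × (1/n_f² − 1/n_i²), so 1/n_f² − 1/n_i² = 0.7473.
Trying n_f = 1 gives 1/n_i² = 0.2527, i.e. n_i ≈ 2; this pair matches.

n_i = 2, n_f = 1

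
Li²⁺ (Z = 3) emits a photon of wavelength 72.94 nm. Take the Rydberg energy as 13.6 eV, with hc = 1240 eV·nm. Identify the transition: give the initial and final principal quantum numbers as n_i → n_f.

The photon energy is ΔE = hc/λ = 1240 / 72.94 = 17.00 eV.
With Z = 3, ΔE = 122.4 × (1/n_f² − 1/n_i²), so 1/n_f² − 1/n_i² = 0.1389.
Trying n_f = 2 gives 1/n_i² = 0.1111, i.e. n_i ≈ 3; this pair matches.

n_i = 3, n_f = 2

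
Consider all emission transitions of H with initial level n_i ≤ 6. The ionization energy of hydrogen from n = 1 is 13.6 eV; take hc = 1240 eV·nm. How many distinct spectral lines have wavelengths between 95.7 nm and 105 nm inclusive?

Enumerate all n_i → n_f pairs with 1 ≤ n_f < n_i ≤ 6 and compute λ = 1240 / [13.6·1·(1/n_f² − 1/n_i²)].
Lines falling in [95.7, 105] nm: 4→1 (97.25 nm), 3→1 (102.6 nm).

2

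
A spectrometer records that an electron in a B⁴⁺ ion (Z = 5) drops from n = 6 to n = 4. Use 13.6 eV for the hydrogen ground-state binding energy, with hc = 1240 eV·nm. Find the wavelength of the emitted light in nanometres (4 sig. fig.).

105.0 nm

For Z = 5 the level energies scale as Z², so the effective Rydberg energy is 13.6 × 25 = 340.0 eV.
ΔE = 340.0 × (1/4² − 1/6²) = 340.0 × 0.03472 = 11.81 eV.
λ = hc/ΔE = 1240 / 11.81 = 105.0 nm.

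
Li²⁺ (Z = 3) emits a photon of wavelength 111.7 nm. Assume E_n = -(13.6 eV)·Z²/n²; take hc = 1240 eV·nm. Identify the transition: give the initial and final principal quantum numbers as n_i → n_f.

The photon energy is ΔE = hc/λ = 1240 / 111.7 = 11.10 eV.
With Z = 3, ΔE = 122.4 × (1/n_f² − 1/n_i²), so 1/n_f² − 1/n_i² = 0.09070.
Trying n_f = 3 gives 1/n_i² = 0.02042, i.e. n_i ≈ 7; this pair matches.

n_i = 7, n_f = 3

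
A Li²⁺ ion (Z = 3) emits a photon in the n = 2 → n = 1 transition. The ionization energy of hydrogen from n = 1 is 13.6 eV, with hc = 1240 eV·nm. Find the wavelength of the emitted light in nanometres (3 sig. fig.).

13.5 nm

For Z = 3 the level energies scale as Z², so the effective Rydberg energy is 13.6 × 9 = 122.4 eV.
ΔE = 122.4 × (1/1² − 1/2²) = 122.4 × 0.7500 = 91.80 eV.
λ = hc/ΔE = 1240 / 91.80 = 13.5 nm.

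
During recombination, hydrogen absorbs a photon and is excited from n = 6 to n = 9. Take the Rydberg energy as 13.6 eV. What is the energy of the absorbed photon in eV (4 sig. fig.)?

E_9 = −13.60/81 = −0.1679 eV and E_6 = −13.60/36 = −0.3778 eV.
The photon energy is |E_9 − E_6| = 0.2099 eV.

0.2099 eV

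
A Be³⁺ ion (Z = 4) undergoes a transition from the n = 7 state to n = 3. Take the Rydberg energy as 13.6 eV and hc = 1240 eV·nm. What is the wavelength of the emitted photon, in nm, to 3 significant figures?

For Z = 4 the level energies scale as Z², so the effective Rydberg energy is 13.6 × 16 = 217.6 eV.
ΔE = 217.6 × (1/3² − 1/7²) = 217.6 × 0.09070 = 19.74 eV.
λ = hc/ΔE = 1240 / 19.74 = 62.8 nm.

62.8 nm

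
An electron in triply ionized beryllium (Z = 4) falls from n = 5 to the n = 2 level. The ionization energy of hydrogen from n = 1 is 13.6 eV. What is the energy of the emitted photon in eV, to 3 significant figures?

The Bohr energies scale as Z², so for Z = 4: E_n = −217.6/n² eV.
E_5 = −217.6/25 = −8.704 eV and E_2 = −217.6/4 = −54.40 eV.
The photon energy is |E_5 − E_2| = 45.7 eV.

45.7 eV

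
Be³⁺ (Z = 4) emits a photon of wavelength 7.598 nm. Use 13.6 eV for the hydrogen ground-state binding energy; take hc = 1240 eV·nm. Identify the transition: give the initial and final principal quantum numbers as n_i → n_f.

The photon energy is ΔE = hc/λ = 1240 / 7.598 = 163.2 eV.
With Z = 4, ΔE = 217.6 × (1/n_f² − 1/n_i²), so 1/n_f² − 1/n_i² = 0.7500.
Trying n_f = 1 gives 1/n_i² = 0.2500, i.e. n_i ≈ 2; this pair matches.

n_i = 2, n_f = 1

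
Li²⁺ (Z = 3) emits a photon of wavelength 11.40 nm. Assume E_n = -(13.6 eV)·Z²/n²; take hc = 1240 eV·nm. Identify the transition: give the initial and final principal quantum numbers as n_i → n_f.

The photon energy is ΔE = hc/λ = 1240 / 11.40 = 108.8 eV.
With Z = 3, ΔE = 122.4 × (1/n_f² − 1/n_i²), so 1/n_f² − 1/n_i² = 0.8887.
Trying n_f = 1 gives 1/n_i² = 0.1113, i.e. n_i ≈ 3; this pair matches.

n_i = 3, n_f = 1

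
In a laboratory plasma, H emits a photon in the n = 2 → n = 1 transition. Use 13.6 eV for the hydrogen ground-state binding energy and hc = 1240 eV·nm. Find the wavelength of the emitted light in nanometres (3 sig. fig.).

122 nm

ΔE = 13.60 × (1/1² − 1/2²) = 13.60 × 0.7500 = 10.20 eV.
λ = hc/ΔE = 1240 / 10.20 = 122 nm.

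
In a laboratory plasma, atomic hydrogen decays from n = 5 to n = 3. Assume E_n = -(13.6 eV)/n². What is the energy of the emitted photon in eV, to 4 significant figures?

0.9671 eV

E_5 = −13.60/25 = −0.5440 eV and E_3 = −13.60/9 = −1.511 eV.
The photon energy is |E_5 − E_3| = 0.9671 eV.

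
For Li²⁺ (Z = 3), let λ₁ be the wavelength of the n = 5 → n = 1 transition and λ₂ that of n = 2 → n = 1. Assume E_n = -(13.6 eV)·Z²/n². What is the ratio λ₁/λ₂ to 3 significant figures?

λ ∝ 1/ΔE ∝ 1/(1/n_f² − 1/n_i²), and the Z² and hc factors cancel in the ratio.
λ₁/λ₂ = (1/1² − 1/2²)/(1/1² − 1/5²) = 0.7500/0.9600 = 0.781.

0.781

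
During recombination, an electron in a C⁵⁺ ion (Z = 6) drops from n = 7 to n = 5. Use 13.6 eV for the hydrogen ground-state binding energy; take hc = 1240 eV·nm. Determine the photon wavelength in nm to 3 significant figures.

For Z = 6 the level energies scale as Z², so the effective Rydberg energy is 13.6 × 36 = 489.6 eV.
ΔE = 489.6 × (1/5² − 1/7²) = 489.6 × 0.01959 = 9.592 eV.
λ = hc/ΔE = 1240 / 9.592 = 129 nm.

129 nm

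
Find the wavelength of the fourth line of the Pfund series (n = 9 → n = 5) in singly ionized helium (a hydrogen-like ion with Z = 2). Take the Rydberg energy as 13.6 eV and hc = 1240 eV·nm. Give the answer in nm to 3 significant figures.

The Pfund series terminates on n_f = 5; the fourth line has n_i = 5+4 = 9.
ΔE = 54.40 × (1/5² − 1/9²) = 1.504 eV.
λ = 1240 / 1.504 = 824 nm.

824 nm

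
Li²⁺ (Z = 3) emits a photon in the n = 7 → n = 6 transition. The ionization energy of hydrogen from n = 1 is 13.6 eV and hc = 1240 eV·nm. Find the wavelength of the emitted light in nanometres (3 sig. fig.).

For Z = 3 the level energies scale as Z², so the effective Rydberg energy is 13.6 × 9 = 122.4 eV.
ΔE = 122.4 × (1/6² − 1/7²) = 122.4 × 0.007370 = 0.9020 eV.
λ = hc/ΔE = 1240 / 0.9020 = 1370 nm.

1370 nm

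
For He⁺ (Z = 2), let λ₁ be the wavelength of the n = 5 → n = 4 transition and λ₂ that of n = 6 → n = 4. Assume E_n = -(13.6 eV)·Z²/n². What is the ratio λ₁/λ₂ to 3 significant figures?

1.54

λ ∝ 1/ΔE ∝ 1/(1/n_f² − 1/n_i²), and the Z² and hc factors cancel in the ratio.
λ₁/λ₂ = (1/4² − 1/6²)/(1/4² − 1/5²) = 0.03472/0.02250 = 1.54.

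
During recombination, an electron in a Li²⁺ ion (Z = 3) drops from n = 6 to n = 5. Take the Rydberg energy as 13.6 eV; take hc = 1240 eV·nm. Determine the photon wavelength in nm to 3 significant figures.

For Z = 3 the level energies scale as Z², so the effective Rydberg energy is 13.6 × 9 = 122.4 eV.
ΔE = 122.4 × (1/5² − 1/6²) = 122.4 × 0.01222 = 1.496 eV.
λ = hc/ΔE = 1240 / 1.496 = 829 nm.

829 nm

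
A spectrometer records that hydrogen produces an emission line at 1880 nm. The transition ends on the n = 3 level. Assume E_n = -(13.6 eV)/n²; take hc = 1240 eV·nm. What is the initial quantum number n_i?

The photon energy is ΔE = hc/λ = 1240 / 1880 = 0.6596 eV.
With Z = 1, ΔE = 13.60 × (1/n_f² − 1/n_i²), so 1/n_f² − 1/n_i² = 0.04850.
With n_f = 3: 1/n_i² = 1/9 − 0.04850 = 0.06261, so n_i ≈ 4.00.

n_i = 4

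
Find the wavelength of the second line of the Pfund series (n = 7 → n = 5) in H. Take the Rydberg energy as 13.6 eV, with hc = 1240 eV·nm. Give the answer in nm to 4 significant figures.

The Pfund series terminates on n_f = 5; the second line has n_i = 5+2 = 7.
ΔE = 13.60 × (1/5² − 1/7²) = 0.2664 eV.
λ = 1240 / 0.2664 = 4654 nm.

4654 nm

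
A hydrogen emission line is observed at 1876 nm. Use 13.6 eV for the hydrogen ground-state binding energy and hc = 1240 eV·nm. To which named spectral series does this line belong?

Paschen

ΔE = 1240/1876 = 0.6610 eV.
This matches 13.6 × (1/3² − 1/4²), so n_f = 3: the Paschen series.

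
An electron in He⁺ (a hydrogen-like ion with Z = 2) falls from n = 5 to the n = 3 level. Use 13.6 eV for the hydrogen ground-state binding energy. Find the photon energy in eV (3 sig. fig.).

The Bohr energies scale as Z², so for Z = 2: E_n = −54.40/n² eV.
E_5 = −54.40/25 = −2.176 eV and E_3 = −54.40/9 = −6.044 eV.
The photon energy is |E_5 − E_3| = 3.87 eV.

3.87 eV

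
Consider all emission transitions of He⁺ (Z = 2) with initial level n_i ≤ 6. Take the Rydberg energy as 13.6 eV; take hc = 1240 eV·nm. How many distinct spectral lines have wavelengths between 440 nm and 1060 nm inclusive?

Enumerate all n_i → n_f pairs with 1 ≤ n_f < n_i ≤ 6 and compute λ = 1240 / [13.6·4·(1/n_f² − 1/n_i²)].
Lines falling in [440, 1060] nm: 4→3 (468.9 nm), 6→4 (656.5 nm), 5→4 (1013 nm).

3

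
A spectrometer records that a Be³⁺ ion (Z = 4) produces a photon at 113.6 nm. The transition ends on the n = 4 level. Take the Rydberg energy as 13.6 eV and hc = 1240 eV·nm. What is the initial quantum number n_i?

n_i = 9

The photon energy is ΔE = hc/λ = 1240 / 113.6 = 10.92 eV.
With Z = 4, ΔE = 217.6 × (1/n_f² − 1/n_i²), so 1/n_f² − 1/n_i² = 0.05016.
With n_f = 4: 1/n_i² = 1/16 − 0.05016 = 0.01234, so n_i ≈ 9.00.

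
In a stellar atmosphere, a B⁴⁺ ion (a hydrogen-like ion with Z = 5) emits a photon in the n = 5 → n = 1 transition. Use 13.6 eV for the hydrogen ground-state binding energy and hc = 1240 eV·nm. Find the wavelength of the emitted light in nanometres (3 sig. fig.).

3.80 nm

For Z = 5 the level energies scale as Z², so the effective Rydberg energy is 13.6 × 25 = 340.0 eV.
ΔE = 340.0 × (1/1² − 1/5²) = 340.0 × 0.9600 = 326.4 eV.
λ = hc/ΔE = 1240 / 326.4 = 3.80 nm.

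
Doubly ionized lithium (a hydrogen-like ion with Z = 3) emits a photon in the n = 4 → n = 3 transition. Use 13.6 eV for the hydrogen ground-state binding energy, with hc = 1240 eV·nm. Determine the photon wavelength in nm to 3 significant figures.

208 nm

For Z = 3 the level energies scale as Z², so the effective Rydberg energy is 13.6 × 9 = 122.4 eV.
ΔE = 122.4 × (1/3² − 1/4²) = 122.4 × 0.04861 = 5.950 eV.
λ = hc/ΔE = 1240 / 5.950 = 208 nm.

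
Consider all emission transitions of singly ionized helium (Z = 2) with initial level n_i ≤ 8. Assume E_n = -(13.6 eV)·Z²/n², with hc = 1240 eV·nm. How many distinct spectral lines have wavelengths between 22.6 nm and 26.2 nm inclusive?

Enumerate all n_i → n_f pairs with 1 ≤ n_f < n_i ≤ 8 and compute λ = 1240 / [13.6·4·(1/n_f² − 1/n_i²)].
Lines falling in [22.6, 26.2] nm: 8→1 (23.16 nm), 7→1 (23.27 nm), 6→1 (23.45 nm), 5→1 (23.74 nm), 4→1 (24.31 nm), 3→1 (25.64 nm).

6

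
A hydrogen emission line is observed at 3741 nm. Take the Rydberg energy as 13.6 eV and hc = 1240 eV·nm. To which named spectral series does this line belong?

Pfund

ΔE = 1240/3741 = 0.3315 eV.
This matches 13.6 × (1/5² − 1/8²), so n_f = 5: the Pfund series.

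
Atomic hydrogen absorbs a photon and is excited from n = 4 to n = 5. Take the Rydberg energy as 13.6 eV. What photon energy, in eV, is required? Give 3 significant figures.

0.306 eV

E_5 = −13.60/25 = −0.5440 eV and E_4 = −13.60/16 = −0.8500 eV.
The photon energy is |E_5 − E_4| = 0.306 eV.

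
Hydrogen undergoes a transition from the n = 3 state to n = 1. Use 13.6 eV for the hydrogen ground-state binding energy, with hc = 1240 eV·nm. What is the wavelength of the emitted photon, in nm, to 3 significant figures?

ΔE = 13.60 × (1/1² − 1/3²) = 13.60 × 0.8889 = 12.09 eV.
λ = hc/ΔE = 1240 / 12.09 = 103 nm.
This line belongs to the Lyman series.

103 nm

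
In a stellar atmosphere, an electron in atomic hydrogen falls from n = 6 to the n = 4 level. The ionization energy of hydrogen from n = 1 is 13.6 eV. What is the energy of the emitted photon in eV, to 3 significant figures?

0.472 eV

E_6 = −13.60/36 = −0.3778 eV and E_4 = −13.60/16 = −0.8500 eV.
The photon energy is |E_6 − E_4| = 0.472 eV.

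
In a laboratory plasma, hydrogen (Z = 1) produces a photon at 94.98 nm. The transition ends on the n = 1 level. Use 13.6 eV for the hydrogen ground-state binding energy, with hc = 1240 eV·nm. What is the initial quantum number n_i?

n_i = 5

The photon energy is ΔE = hc/λ = 1240 / 94.98 = 13.06 eV.
With Z = 1, ΔE = 13.60 × (1/n_f² − 1/n_i²), so 1/n_f² − 1/n_i² = 0.9600.
With n_f = 1: 1/n_i² = 1/1 − 0.9600 = 0.04005, so n_i ≈ 5.00.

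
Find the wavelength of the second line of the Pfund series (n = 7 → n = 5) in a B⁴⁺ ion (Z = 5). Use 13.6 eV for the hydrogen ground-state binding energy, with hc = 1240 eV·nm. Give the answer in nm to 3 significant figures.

186 nm

The Pfund series terminates on n_f = 5; the second line has n_i = 5+2 = 7.
ΔE = 340.0 × (1/5² − 1/7²) = 6.661 eV.
λ = 1240 / 6.661 = 186 nm.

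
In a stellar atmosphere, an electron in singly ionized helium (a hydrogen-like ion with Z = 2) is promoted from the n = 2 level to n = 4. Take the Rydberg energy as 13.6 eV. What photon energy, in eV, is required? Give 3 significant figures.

10.2 eV

The Bohr energies scale as Z², so for Z = 2: E_n = −54.40/n² eV.
E_4 = −54.40/16 = −3.400 eV and E_2 = −54.40/4 = −13.60 eV.
The photon energy is |E_4 − E_2| = 10.2 eV.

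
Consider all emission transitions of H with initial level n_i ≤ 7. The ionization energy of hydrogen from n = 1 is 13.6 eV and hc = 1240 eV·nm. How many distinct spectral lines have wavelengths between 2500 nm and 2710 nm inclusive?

Enumerate all n_i → n_f pairs with 1 ≤ n_f < n_i ≤ 7 and compute λ = 1240 / [13.6·1·(1/n_f² − 1/n_i²)].
Lines falling in [2500, 2710] nm: 6→4 (2626 nm).

1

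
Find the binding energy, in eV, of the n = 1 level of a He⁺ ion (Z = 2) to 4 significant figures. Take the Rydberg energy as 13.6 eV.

54.40 eV

E_n = −13.6 Z²/n² = −54.40/n² eV for Z = 2.
E_1 = −54.40/1 = −54.40 eV, so ionization (to E = 0) requires 54.40 eV.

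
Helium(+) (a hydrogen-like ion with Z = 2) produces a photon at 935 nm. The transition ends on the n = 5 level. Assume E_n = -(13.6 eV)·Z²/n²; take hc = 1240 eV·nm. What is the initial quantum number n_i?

The photon energy is ΔE = hc/λ = 1240 / 935 = 1.326 eV.
With Z = 2, ΔE = 54.40 × (1/n_f² − 1/n_i²), so 1/n_f² − 1/n_i² = 0.02438.
With n_f = 5: 1/n_i² = 1/25 − 0.02438 = 0.01562, so n_i ≈ 8.00.

n_i = 8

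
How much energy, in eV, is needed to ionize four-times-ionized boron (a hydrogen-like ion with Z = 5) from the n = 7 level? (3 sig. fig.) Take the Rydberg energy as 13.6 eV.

E_n = −13.6 Z²/n² = −340.0/n² eV for Z = 5.
E_7 = −340.0/49 = −6.94 eV, so ionization (to E = 0) requires 6.94 eV.

6.94 eV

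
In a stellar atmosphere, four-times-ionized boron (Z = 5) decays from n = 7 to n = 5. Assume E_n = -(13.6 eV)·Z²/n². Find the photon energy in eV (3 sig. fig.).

The Bohr energies scale as Z², so for Z = 5: E_n = −340.0/n² eV.
E_7 = −340.0/49 = −6.939 eV and E_5 = −340.0/25 = −13.60 eV.
The photon energy is |E_7 − E_5| = 6.66 eV.

6.66 eV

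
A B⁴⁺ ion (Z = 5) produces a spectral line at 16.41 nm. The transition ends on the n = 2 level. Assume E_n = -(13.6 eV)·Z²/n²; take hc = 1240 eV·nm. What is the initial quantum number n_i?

n_i = 6

The photon energy is ΔE = hc/λ = 1240 / 16.41 = 75.56 eV.
With Z = 5, ΔE = 340.0 × (1/n_f² − 1/n_i²), so 1/n_f² − 1/n_i² = 0.2222.
With n_f = 2: 1/n_i² = 1/4 − 0.2222 = 0.02775, so n_i ≈ 6.00.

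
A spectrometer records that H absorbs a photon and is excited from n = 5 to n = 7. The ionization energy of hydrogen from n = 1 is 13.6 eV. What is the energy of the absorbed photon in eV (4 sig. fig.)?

0.2664 eV

E_7 = −13.60/49 = −0.2776 eV and E_5 = −13.60/25 = −0.5440 eV.
The photon energy is |E_7 − E_5| = 0.2664 eV.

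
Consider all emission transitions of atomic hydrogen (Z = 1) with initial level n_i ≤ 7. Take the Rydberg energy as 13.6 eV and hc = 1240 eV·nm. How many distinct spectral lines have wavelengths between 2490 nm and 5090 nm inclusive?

Enumerate all n_i → n_f pairs with 1 ≤ n_f < n_i ≤ 7 and compute λ = 1240 / [13.6·1·(1/n_f² − 1/n_i²)].
Lines falling in [2490, 5090] nm: 6→4 (2626 nm), 5→4 (4052 nm), 7→5 (4654 nm).

3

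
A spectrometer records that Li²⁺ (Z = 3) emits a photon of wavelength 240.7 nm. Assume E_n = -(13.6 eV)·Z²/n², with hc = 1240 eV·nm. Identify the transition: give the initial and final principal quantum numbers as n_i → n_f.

n_i = 7, n_f = 4

The photon energy is ΔE = hc/λ = 1240 / 240.7 = 5.152 eV.
With Z = 3, ΔE = 122.4 × (1/n_f² − 1/n_i²), so 1/n_f² − 1/n_i² = 0.04209.
Trying n_f = 4 gives 1/n_i² = 0.02041, i.e. n_i ≈ 7; this pair matches.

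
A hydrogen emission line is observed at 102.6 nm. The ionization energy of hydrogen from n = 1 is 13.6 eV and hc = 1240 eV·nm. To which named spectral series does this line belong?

ΔE = 1240/102.6 = 12.09 eV.
This matches 13.6 × (1/1² − 1/3²), so n_f = 1: the Lyman series.

Lyman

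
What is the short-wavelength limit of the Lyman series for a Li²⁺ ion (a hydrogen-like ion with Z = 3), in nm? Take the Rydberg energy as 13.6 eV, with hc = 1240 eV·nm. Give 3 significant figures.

The Lyman series has lower level n_f = 1; the series limit corresponds to n_i → ∞.
ΔE_max = 13.6 × 9 / 1² = 122.4 eV.
λ_min = 1240 / 122.4 = 10.1 nm.

10.1 nm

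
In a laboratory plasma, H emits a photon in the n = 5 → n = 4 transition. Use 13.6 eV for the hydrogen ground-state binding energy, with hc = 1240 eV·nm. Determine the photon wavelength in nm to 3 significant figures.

ΔE = 13.60 × (1/4² − 1/5²) = 13.60 × 0.02250 = 0.3060 eV.
λ = hc/ΔE = 1240 / 0.3060 = 4050 nm.

4050 nm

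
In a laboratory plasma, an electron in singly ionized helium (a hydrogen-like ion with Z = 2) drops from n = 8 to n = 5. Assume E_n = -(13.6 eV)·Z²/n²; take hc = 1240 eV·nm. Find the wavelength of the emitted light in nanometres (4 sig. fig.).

935.1 nm

For Z = 2 the level energies scale as Z², so the effective Rydberg energy is 13.6 × 4 = 54.40 eV.
ΔE = 54.40 × (1/5² − 1/8²) = 54.40 × 0.02438 = 1.326 eV.
λ = hc/ΔE = 1240 / 1.326 = 935.1 nm.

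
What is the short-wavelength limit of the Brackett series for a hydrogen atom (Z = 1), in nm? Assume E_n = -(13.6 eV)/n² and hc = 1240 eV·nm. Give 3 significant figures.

1460 nm

The Brackett series has lower level n_f = 4; the series limit corresponds to n_i → ∞.
ΔE_max = 13.6 × 1 / 4² = 0.8500 eV.
λ_min = 1240 / 0.8500 = 1460 nm.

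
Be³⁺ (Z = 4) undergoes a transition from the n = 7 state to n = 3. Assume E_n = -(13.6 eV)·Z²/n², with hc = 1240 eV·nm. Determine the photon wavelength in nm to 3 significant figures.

62.8 nm

For Z = 4 the level energies scale as Z², so the effective Rydberg energy is 13.6 × 16 = 217.6 eV.
ΔE = 217.6 × (1/3² − 1/7²) = 217.6 × 0.09070 = 19.74 eV.
λ = hc/ΔE = 1240 / 19.74 = 62.8 nm.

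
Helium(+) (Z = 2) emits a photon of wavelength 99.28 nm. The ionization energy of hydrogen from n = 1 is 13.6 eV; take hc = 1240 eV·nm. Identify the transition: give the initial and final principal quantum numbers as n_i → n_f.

n_i = 7, n_f = 2

The photon energy is ΔE = hc/λ = 1240 / 99.28 = 12.49 eV.
With Z = 2, ΔE = 54.40 × (1/n_f² − 1/n_i²), so 1/n_f² − 1/n_i² = 0.2296.
Trying n_f = 2 gives 1/n_i² = 0.02041, i.e. n_i ≈ 7; this pair matches.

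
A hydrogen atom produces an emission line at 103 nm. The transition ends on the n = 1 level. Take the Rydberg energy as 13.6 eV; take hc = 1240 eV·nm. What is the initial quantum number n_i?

The photon energy is ΔE = hc/λ = 1240 / 103 = 12.04 eV.
With Z = 1, ΔE = 13.60 × (1/n_f² − 1/n_i²), so 1/n_f² − 1/n_i² = 0.8852.
With n_f = 1: 1/n_i² = 1/1 − 0.8852 = 0.1148, so n_i ≈ 2.95.

n_i = 3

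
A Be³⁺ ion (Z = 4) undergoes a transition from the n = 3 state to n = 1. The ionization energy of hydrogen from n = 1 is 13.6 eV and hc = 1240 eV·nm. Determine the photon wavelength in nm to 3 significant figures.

For Z = 4 the level energies scale as Z², so the effective Rydberg energy is 13.6 × 16 = 217.6 eV.
ΔE = 217.6 × (1/1² − 1/3²) = 217.6 × 0.8889 = 193.4 eV.
λ = hc/ΔE = 1240 / 193.4 = 6.41 nm.

6.41 nm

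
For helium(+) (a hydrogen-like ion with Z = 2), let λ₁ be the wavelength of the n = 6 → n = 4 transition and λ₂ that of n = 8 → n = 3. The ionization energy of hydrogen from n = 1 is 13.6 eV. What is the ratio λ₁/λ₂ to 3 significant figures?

λ ∝ 1/ΔE ∝ 1/(1/n_f² − 1/n_i²), and the Z² and hc factors cancel in the ratio.
λ₁/λ₂ = (1/3² − 1/8²)/(1/4² − 1/6²) = 0.09549/0.03472 = 2.75.

2.75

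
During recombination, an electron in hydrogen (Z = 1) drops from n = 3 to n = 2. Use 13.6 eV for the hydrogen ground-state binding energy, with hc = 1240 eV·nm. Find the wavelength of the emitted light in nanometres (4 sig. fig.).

656.5 nm

ΔE = 13.60 × (1/2² − 1/3²) = 13.60 × 0.1389 = 1.889 eV.
λ = hc/ΔE = 1240 / 1.889 = 656.5 nm.
This line belongs to the Balmer series.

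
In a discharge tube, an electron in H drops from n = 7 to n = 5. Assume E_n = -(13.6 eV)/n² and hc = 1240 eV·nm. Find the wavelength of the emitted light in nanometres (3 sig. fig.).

ΔE = 13.60 × (1/5² − 1/7²) = 13.60 × 0.01959 = 0.2664 eV.
λ = hc/ΔE = 1240 / 0.2664 = 4650 nm.

4650 nm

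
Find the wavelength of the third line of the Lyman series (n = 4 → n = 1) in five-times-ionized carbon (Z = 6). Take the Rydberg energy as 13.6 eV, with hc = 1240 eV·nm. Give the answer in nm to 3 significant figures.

2.70 nm

The Lyman series terminates on n_f = 1; the third line has n_i = 1+3 = 4.
ΔE = 489.6 × (1/1² − 1/4²) = 459.0 eV.
λ = 1240 / 459.0 = 2.70 nm.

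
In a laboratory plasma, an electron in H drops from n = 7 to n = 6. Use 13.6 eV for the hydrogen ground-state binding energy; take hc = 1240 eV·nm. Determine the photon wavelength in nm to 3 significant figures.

ΔE = 13.60 × (1/6² − 1/7²) = 13.60 × 0.007370 = 0.1002 eV.
λ = hc/ΔE = 1240 / 0.1002 = 12400 nm.

12400 nm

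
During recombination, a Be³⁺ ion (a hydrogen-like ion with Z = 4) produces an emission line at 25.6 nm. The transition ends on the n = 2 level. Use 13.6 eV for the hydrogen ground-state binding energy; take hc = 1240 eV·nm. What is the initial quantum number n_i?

The photon energy is ΔE = hc/λ = 1240 / 25.6 = 48.44 eV.
With Z = 4, ΔE = 217.6 × (1/n_f² − 1/n_i²), so 1/n_f² − 1/n_i² = 0.2226.
With n_f = 2: 1/n_i² = 1/4 − 0.2226 = 0.02740, so n_i ≈ 6.04.

n_i = 6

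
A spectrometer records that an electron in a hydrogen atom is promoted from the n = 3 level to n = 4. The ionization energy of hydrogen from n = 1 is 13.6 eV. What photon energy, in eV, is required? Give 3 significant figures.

E_4 = −13.60/16 = −0.8500 eV and E_3 = −13.60/9 = −1.511 eV.
The photon energy is |E_4 − E_3| = 0.661 eV.

0.661 eV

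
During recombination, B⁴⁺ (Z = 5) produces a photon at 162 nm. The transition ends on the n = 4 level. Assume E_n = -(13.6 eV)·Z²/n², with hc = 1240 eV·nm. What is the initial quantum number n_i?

The photon energy is ΔE = hc/λ = 1240 / 162 = 7.654 eV.
With Z = 5, ΔE = 340.0 × (1/n_f² − 1/n_i²), so 1/n_f² − 1/n_i² = 0.02251.
With n_f = 4: 1/n_i² = 1/16 − 0.02251 = 0.03999, so n_i ≈ 5.00.

n_i = 5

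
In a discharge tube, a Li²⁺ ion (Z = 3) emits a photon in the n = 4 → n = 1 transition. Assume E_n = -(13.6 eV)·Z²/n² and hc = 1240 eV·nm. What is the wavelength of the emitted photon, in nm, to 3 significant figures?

10.8 nm

For Z = 3 the level energies scale as Z², so the effective Rydberg energy is 13.6 × 9 = 122.4 eV.
ΔE = 122.4 × (1/1² − 1/4²) = 122.4 × 0.9375 = 114.8 eV.
λ = hc/ΔE = 1240 / 114.8 = 10.8 nm.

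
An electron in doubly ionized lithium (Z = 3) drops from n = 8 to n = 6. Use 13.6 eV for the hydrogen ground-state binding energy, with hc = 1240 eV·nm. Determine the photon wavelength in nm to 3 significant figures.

834 nm

For Z = 3 the level energies scale as Z², so the effective Rydberg energy is 13.6 × 9 = 122.4 eV.
ΔE = 122.4 × (1/6² − 1/8²) = 122.4 × 0.01215 = 1.488 eV.
λ = hc/ΔE = 1240 / 1.488 = 834 nm.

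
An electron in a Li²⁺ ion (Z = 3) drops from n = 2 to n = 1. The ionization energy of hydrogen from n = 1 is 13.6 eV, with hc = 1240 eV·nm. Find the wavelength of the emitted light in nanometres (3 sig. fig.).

For Z = 3 the level energies scale as Z², so the effective Rydberg energy is 13.6 × 9 = 122.4 eV.
ΔE = 122.4 × (1/1² − 1/2²) = 122.4 × 0.7500 = 91.80 eV.
λ = hc/ΔE = 1240 / 91.80 = 13.5 nm.

13.5 nm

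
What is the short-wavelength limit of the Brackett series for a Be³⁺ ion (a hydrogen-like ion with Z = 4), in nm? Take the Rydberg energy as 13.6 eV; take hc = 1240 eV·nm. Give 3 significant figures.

91.2 nm

The Brackett series has lower level n_f = 4; the series limit corresponds to n_i → ∞.
ΔE_max = 13.6 × 16 / 4² = 13.60 eV.
λ_min = 1240 / 13.60 = 91.2 nm.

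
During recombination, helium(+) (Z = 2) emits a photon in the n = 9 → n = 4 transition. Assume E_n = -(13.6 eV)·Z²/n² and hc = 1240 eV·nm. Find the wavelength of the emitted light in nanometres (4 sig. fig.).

For Z = 2 the level energies scale as Z², so the effective Rydberg energy is 13.6 × 4 = 54.40 eV.
ΔE = 54.40 × (1/4² − 1/9²) = 54.40 × 0.05015 = 2.728 eV.
λ = hc/ΔE = 1240 / 2.728 = 454.5 nm.

454.5 nm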